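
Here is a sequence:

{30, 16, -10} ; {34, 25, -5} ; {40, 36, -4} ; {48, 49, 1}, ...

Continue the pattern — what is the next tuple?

{58, 64, 2}

First slot: differences are 4, 6, 8, … (increasing by 2 each time); 30, 34, 40, 48 → 58.
Second slot: perfect squares: 4², 5², 6², …, so 16, 25, 36, 49 → 64.
For the third slot, alternating steps +5, +1, +5, +1, …: -10, -5, -4, 1 → 2.
So the next tuple is {58, 64, 2}.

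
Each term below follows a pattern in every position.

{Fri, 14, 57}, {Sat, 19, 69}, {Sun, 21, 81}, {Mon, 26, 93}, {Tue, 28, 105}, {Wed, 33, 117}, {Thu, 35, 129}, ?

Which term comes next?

Day: runs through the weekdays Mon→Sun; Fri, Sat, Sun, Mon, Tue, Wed, Thu → Fri.
Second component — alternating steps +5, +2, +5, +2, …: 14, 19, 21, 26, 28, 33, 35 → 40.
Third component goes 57, 69, 81, 93, 105, 117, 129 → 141 (+12 each step).
So the next term is {Fri, 40, 141}.

{Fri, 40, 141}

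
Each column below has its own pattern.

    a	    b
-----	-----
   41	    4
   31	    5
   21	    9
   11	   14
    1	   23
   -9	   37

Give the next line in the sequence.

For the column a, −10 each step: 41, 31, 21, 11, 1, -9 → -19.
Column b: each term is the sum of the two before it; 4, 5, 9, 14, 23, 37 → 60.
So the next line is -19  60.

-19  60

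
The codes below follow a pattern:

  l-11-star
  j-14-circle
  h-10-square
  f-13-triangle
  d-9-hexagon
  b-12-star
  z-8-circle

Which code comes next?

Letter: letters move back 2 places in the alphabet, wrapping A→Z; l, j, h, f, d, b, z → x.
Second component: 11, 14, 10, 13, 9, 12, 8 → 11 (alternating steps +3, −4, +3, −4, …).
For the shape, repeats star → circle → square → triangle → hexagon: star, circle, square, triangle, hexagon, star, circle → square.
So the next code is x-11-square.

x-11-square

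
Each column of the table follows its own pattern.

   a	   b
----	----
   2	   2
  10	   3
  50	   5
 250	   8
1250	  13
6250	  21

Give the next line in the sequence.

For the column a, ×5 each step: 2, 10, 50, 250, 1250, 6250 → 31250.
Column b: each term is the sum of the two before it; 2, 3, 5, 8, 13, 21 → 34.
Combining the parts gives 31250  34.

31250  34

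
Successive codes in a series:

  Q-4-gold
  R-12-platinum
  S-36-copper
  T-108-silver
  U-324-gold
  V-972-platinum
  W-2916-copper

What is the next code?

Letter: letters move forward 1 place in the alphabet, so Q, R, S, T, U, V, W → X.
Second component: 4, 12, 36, 108, 324, 972, 2916 → 8748 (×3 each step).
For the metal, repeats gold → platinum → copper → silver: gold, platinum, copper, silver, gold, platinum, copper → silver.
Putting it together: X-8748-silver.

X-8748-silver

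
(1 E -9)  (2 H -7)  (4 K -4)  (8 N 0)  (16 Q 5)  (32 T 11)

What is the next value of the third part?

First part: ×2 each step, so 1, 2, 4, 8, 16, 32 → 64.
For the letter, letters move forward 3 places in the alphabet: E, H, K, N, Q, T → W.
For the third part, differences are 2, 3, 4, … (increasing by 1 each time): -9, -7, -4, 0, 5, 11 → 18.

18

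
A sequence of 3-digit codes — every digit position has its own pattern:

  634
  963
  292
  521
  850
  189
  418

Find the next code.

For the first digit, +3 each step, mod 10: 6, 9, 2, 5, 8, 1, 4 → 7.
Second digit: +3 each step, mod 10; 3, 6, 9, 2, 5, 8, 1 → 4.
Third digit — −1 each step, mod 10: 4, 3, 2, 1, 0, 9, 8 → 7.
So the next code is 747.

747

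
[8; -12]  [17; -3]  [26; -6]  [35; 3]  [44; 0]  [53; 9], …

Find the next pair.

First coordinate: +9 each step, so 8, 17, 26, 35, 44, 53 → 62.
Second coordinate: -12, -3, -6, 3, 0, 9 → 6 (alternating steps +9, −3, +9, −3, …).
So the next pair is [62; 6].

[62; 6]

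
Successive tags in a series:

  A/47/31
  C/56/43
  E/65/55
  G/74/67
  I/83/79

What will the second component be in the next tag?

Letter — letters move forward 2 places in the alphabet: A, C, E, G, I → K.
Second component: +9 each step; 47, 56, 65, 74, 83 → 92.
Third component: 31, 43, 55, 67, 79 → 91 (+12 each step).

92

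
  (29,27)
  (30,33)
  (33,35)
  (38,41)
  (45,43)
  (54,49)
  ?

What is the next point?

First component: 29, 30, 33, 38, 45, 54 → 65 (differences are 1, 3, 5, … (increasing by 2 each time)).
Second component: alternating steps +6, +2, +6, +2, …, so 27, 33, 35, 41, 43, 49 → 51.
Putting it together: (65,51).

(65,51)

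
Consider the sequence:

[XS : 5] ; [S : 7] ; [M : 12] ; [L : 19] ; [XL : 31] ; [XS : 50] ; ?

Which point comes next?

[S : 81]

For the size, repeats XS → S → M → L → XL: XS, S, M, L, XL, XS → S.
Second slot: each term is the sum of the two before it, so 5, 7, 12, 19, 31, 50 → 81.
Combining the parts gives [S : 81].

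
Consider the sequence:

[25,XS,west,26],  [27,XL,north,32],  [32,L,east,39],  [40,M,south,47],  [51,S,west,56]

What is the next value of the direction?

Direction: west, north, east, south, west → north (repeats west → north → east → south).

north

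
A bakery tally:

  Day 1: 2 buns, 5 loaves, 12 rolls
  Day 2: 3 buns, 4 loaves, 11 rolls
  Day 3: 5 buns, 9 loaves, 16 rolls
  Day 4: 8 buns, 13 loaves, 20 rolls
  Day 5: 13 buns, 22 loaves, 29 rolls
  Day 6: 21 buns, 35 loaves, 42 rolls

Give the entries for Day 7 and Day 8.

34 buns, 57 loaves, 64 rolls; 55 buns, 92 loaves, 99 rolls

Buns: each term is the sum of the two before it, so 2, 3, 5, 8, 13, 21 → 34 → 55.
Loaves: each term is the sum of the two before it; 5, 4, 9, 13, 22, 35 → 57 → 92.
Rolls: always 7 more than the loaves; 12, 11, 16, 20, 29, 42 → 64 → 99.
Putting the parts together: 34 buns, 57 loaves, 64 rolls and then 55 buns, 92 loaves, 99 rolls.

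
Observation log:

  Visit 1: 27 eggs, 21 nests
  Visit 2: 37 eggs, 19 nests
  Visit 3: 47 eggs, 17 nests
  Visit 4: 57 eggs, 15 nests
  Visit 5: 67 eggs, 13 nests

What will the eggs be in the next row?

Eggs — +10 each step: 27, 37, 47, 57, 67 → 77.
Nests: −2 each step; 21, 19, 17, 15, 13 → 11.

77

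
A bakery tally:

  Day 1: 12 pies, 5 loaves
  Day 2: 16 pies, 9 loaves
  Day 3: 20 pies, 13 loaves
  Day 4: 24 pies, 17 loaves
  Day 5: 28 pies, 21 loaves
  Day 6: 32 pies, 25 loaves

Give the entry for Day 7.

Pies: +4 each step, so 12, 16, 20, 24, 28, 32 → 36.
Loaves: always 7 less than the pies, so 5, 9, 13, 17, 21, 25 → 29.
So the next record is 36 pies, 29 loaves.

36 pies, 29 loaves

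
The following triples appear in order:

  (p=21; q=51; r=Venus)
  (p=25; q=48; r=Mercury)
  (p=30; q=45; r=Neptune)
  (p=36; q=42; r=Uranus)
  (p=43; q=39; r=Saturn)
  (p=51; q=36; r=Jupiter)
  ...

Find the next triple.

(p=60; q=33; r=Mars)

P — differences are 4, 5, 6, … (increasing by 1 each time): 21, 25, 30, 36, 43, 51 → 60.
Q — −3 each step: 51, 48, 45, 42, 39, 36 → 33.
R — runs backward through the planets Mercury→Neptune: Venus, Mercury, Neptune, Uranus, Saturn, Jupiter → Mars.
So the next triple is (p=60; q=33; r=Mars).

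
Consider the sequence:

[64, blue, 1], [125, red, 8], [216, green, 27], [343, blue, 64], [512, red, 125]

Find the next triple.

First part: 64, 125, 216, 343, 512 → 729 (perfect cubes: 4³, 5³, 6³, …).
Colour: blue, red, green, blue, red → green (repeats blue → red → green).
Third part — perfect cubes: 1³, 2³, 3³, …: 1, 8, 27, 64, 125 → 216.
Putting it together: [729, green, 216].

[729, green, 216]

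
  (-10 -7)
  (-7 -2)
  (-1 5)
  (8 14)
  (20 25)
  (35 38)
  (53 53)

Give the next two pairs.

(74 70), (98 89)

First coordinate: differences are 3, 6, 9, … (increasing by 3 each time); -10, -7, -1, 8, 20, 35, 53 → 74 → 98.
Second coordinate: -7, -2, 5, 14, 25, 38, 53 → 70 → 89 (differences are 5, 7, 9, … (increasing by 2 each time)).
Putting the parts together: (74 70) and then (98 89).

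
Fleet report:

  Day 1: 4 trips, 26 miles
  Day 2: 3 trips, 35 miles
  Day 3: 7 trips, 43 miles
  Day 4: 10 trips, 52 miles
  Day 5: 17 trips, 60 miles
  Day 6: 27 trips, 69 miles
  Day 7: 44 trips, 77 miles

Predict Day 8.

71 trips, 86 miles

Trips goes 4, 3, 7, 10, 17, 27, 44 → 71 (each term is the sum of the two before it).
Miles: 26, 35, 43, 52, 60, 69, 77 → 86 (alternating steps +9, +8, +9, +8, …).
Combining the parts gives 71 trips, 86 miles.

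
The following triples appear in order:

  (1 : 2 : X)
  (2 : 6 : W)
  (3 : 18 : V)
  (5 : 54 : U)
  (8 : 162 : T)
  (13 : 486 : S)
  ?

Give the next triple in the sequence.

First entry: each term is the sum of the two before it, so 1, 2, 3, 5, 8, 13 → 21.
Second entry: ×3 each step, so 2, 6, 18, 54, 162, 486 → 1458.
Letter — letters move back 1 place in the alphabet: X, W, V, U, T, S → R.
Combining the parts gives (21 : 1458 : R).

(21 : 1458 : R)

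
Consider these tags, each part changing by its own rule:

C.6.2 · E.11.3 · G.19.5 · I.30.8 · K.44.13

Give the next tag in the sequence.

Letter: letters move forward 2 places in the alphabet; C, E, G, I, K → M.
Second component: 6, 11, 19, 30, 44 → 61 (differences are 5, 8, 11, … (increasing by 3 each time)).
For the third component, each term is the sum of the two before it: 2, 3, 5, 8, 13 → 21.
Combining the parts gives M.61.21.

M.61.21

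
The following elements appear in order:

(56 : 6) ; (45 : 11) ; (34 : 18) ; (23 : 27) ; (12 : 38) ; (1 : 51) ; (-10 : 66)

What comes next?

First component: −11 each step; 56, 45, 34, 23, 12, 1, -10 → -21.
Second component: differences are 5, 7, 9, … (increasing by 2 each time), so 6, 11, 18, 27, 38, 51, 66 → 83.
Combining the parts gives (-21 : 83).

(-21 : 83)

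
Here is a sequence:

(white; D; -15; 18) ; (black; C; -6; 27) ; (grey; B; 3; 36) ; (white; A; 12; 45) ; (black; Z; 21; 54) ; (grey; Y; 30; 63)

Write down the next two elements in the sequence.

Shade — repeats white → black → grey: white, black, grey, white, black, grey → white → black.
Letter: letters move back 1 place in the alphabet, wrapping A→Z; D, C, B, A, Z, Y → X → W.
Third coordinate: +9 each step; -15, -6, 3, 12, 21, 30 → 39 → 48.
Fourth coordinate: +9 each step, so 18, 27, 36, 45, 54, 63 → 72 → 81.
Putting the parts together: (white; X; 39; 72) and then (black; W; 48; 81).

(white; X; 39; 72), (black; W; 48; 81)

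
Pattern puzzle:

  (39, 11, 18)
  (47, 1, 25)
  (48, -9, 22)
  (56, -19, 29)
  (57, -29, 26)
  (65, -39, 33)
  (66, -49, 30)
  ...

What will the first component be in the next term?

74

First component: alternating steps +8, +1, +8, +1, …; 39, 47, 48, 56, 57, 65, 66 → 74.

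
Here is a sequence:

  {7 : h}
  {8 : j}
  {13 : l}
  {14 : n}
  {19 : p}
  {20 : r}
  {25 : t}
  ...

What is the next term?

For the first value, alternating steps +1, +5, +1, +5, …: 7, 8, 13, 14, 19, 20, 25 → 26.
Letter: h, j, l, n, p, r, t → v (letters move forward 2 places in the alphabet).
So the next term is {26 : v}.

{26 : v}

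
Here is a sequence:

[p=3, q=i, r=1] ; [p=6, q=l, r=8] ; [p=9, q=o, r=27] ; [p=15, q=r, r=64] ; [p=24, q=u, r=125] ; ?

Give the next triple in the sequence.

[p=39, q=x, r=216]

P: each term is the sum of the two before it; 3, 6, 9, 15, 24 → 39.
Q — letters move forward 3 places in the alphabet: i, l, o, r, u → x.
For the r, perfect cubes: 1³, 2³, 3³, …: 1, 8, 27, 64, 125 → 216.
Putting it together: [p=39, q=x, r=216].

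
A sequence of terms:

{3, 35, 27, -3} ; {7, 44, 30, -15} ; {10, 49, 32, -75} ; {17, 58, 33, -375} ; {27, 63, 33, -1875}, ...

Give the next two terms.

{44, 72, 32, -9375}, {71, 77, 30, -46875}

For the first entry, each term is the sum of the two before it: 3, 7, 10, 17, 27 → 44 → 71.
Second entry: alternating steps +9, +5, +9, +5, …; 35, 44, 49, 58, 63 → 72 → 77.
Third entry goes 27, 30, 32, 33, 33 → 32 → 30 (differences are 3, 2, 1, … (decreasing by 1 each time)).
Fourth entry: ×5 each step, so -3, -15, -75, -375, -1875 → -9375 → -46875.
Putting the parts together: {44, 72, 32, -9375} and then {71, 77, 30, -46875}.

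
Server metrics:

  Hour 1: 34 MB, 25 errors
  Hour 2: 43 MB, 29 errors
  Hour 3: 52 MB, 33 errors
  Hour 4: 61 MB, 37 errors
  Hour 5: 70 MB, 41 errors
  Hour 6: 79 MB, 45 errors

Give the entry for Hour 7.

MB — +9 each step: 34, 43, 52, 61, 70, 79 → 88.
Errors: +4 each step, so 25, 29, 33, 37, 41, 45 → 49.
Putting it together: 88 MB, 49 errors.

88 MB, 49 errors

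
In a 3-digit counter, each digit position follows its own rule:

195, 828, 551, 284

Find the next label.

First digit: 1, 8, 5, 2 → 9 (−3 each step, mod 10).
Second digit: +3 each step, mod 10, so 9, 2, 5, 8 → 1.
Third digit: 5, 8, 1, 4 → 7 (+3 each step, mod 10).
Putting it together: 917.

917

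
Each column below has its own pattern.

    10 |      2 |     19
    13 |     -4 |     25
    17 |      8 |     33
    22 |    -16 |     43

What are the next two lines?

For the first component, differences are 3, 4, 5, … (increasing by 1 each time): 10, 13, 17, 22 → 28 → 35.
Second component: 2, -4, 8, -16 → 32 → -64 (×(-2) each step).
Third component: differences are 6, 8, 10, … (increasing by 2 each time), so 19, 25, 33, 43 → 55 → 69.
Putting the parts together: 28  32  55 and then 35  -64  69.

28  32  55; 35  -64  69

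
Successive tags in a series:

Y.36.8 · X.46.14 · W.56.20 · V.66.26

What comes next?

U.76.32

For the letter, letters move back 1 place in the alphabet: Y, X, W, V → U.
For the second component, +10 each step: 36, 46, 56, 66 → 76.
Third component: +6 each step, so 8, 14, 20, 26 → 32.
Combining the parts gives U.76.32.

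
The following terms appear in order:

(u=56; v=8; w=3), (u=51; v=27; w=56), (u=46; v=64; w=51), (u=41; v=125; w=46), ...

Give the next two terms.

(u=36; v=216; w=41), (u=31; v=343; w=36)

U — −5 each step: 56, 51, 46, 41 → 36 → 31.
V: 8, 27, 64, 125 → 216 → 343 (perfect cubes: 2³, 3³, 4³, …).
W: always the previous value of the u, so 3, 56, 51, 46 → 41 → 36.
So the next two terms are (u=36; v=216; w=41) and (u=31; v=343; w=36).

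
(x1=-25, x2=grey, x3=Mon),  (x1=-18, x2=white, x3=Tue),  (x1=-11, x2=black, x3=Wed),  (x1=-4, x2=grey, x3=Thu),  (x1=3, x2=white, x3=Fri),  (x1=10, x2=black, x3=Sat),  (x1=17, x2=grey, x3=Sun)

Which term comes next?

X1 — +7 each step: -25, -18, -11, -4, 3, 10, 17 → 24.
X2: repeats grey → white → black, so grey, white, black, grey, white, black, grey → white.
X3 — runs through the weekdays Mon→Sun: Mon, Tue, Wed, Thu, Fri, Sat, Sun → Mon.
Combining the parts gives (x1=24, x2=white, x3=Mon).

(x1=24, x2=white, x3=Mon)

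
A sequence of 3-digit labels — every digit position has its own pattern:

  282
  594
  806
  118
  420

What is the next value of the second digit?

Second digit: 8, 9, 0, 1, 2 → 3 (+1 each step, mod 10).

3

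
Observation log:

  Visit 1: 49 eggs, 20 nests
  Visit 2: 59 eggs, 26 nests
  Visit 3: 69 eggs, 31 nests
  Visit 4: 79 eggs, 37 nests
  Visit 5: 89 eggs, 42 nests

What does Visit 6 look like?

99 eggs, 48 nests

Eggs goes 49, 59, 69, 79, 89 → 99 (+10 each step).
Nests — alternating steps +6, +5, +6, +5, …: 20, 26, 31, 37, 42 → 48.
Combining the parts gives 99 eggs, 48 nests.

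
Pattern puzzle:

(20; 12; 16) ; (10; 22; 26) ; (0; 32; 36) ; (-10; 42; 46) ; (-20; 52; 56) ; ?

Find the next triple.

First value: −10 each step, so 20, 10, 0, -10, -20 → -30.
For the second value, +10 each step: 12, 22, 32, 42, 52 → 62.
Third value: 16, 26, 36, 46, 56 → 66 (always 4 more than the second value).
Putting it together: (-30; 62; 66).

(-30; 62; 66)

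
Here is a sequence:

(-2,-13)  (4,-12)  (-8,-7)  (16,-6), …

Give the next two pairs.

First entry: ×(-2) each step, so -2, 4, -8, 16 → -32 → 64.
Second entry: alternating steps +1, +5, +1, +5, …, so -13, -12, -7, -6 → -1 → 0.
Putting the parts together: (-32,-1) and then (64,0).

(-32,-1), (64,0)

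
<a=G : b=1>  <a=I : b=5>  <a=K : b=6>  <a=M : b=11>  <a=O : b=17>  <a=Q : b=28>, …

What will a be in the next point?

For the a, letters move forward 2 places in the alphabet: G, I, K, M, O, Q → S.
B — each term is the sum of the two before it: 1, 5, 6, 11, 17, 28 → 45.

S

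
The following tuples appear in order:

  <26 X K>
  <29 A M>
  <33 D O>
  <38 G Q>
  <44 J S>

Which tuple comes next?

First entry: 26, 29, 33, 38, 44 → 51 (differences are 3, 4, 5, … (increasing by 1 each time)).
First letter: X, A, D, G, J → M (letters move forward 3 places in the alphabet, wrapping Z→A).
For the second letter, letters move forward 2 places in the alphabet: K, M, O, Q, S → U.
Putting it together: <51 M U>.

<51 M U>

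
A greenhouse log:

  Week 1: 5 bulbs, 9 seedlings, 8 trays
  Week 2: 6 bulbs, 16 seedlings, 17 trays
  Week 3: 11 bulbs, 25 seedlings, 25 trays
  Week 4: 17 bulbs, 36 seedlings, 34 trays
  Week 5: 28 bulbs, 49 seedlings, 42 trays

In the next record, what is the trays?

For the trays, alternating steps +9, +8, +9, +8, …: 8, 17, 25, 34, 42 → 51.

51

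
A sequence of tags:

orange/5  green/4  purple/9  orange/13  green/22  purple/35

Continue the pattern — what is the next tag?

Colour: orange, green, purple, orange, green, purple → orange (repeats orange → green → purple).
Second component: each term is the sum of the two before it; 5, 4, 9, 13, 22, 35 → 57.
So the next tag is orange/57.

orange/57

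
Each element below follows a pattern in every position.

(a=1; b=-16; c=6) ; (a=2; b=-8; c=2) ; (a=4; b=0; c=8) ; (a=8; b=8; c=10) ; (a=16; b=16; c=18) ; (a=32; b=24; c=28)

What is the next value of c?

46

C goes 6, 2, 8, 10, 18, 28 → 46 (each term is the sum of the two before it).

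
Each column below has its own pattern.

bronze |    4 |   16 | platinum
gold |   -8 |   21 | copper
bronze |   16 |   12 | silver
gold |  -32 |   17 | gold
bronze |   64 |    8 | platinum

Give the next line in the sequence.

gold  -128  13  copper

Rank: alternates bronze ↔ gold; bronze, gold, bronze, gold, bronze → gold.
Second component goes 4, -8, 16, -32, 64 → -128 (×(-2) each step).
Third component: alternating steps +5, −9, +5, −9, …; 16, 21, 12, 17, 8 → 13.
Metal: repeats platinum → copper → silver → gold, so platinum, copper, silver, gold, platinum → copper.
Combining the parts gives gold  -128  13  copper.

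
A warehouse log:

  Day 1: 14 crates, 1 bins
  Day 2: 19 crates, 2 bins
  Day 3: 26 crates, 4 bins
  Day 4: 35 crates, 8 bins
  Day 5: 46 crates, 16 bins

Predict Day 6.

For the crates, differences are 5, 7, 9, … (increasing by 2 each time): 14, 19, 26, 35, 46 → 59.
Bins goes 1, 2, 4, 8, 16 → 32 (×2 each step).
So the next line is 59 crates, 32 bins.

59 crates, 32 bins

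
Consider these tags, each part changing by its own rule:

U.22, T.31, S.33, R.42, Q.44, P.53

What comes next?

Letter — letters move back 1 place in the alphabet: U, T, S, R, Q, P → O.
For the second component, alternating steps +9, +2, +9, +2, …: 22, 31, 33, 42, 44, 53 → 55.
Combining the parts gives O.55.

O.55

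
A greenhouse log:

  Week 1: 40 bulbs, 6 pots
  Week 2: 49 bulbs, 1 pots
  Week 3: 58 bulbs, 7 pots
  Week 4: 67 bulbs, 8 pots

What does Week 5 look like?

Bulbs goes 40, 49, 58, 67 → 76 (+9 each step).
Pots: each term is the sum of the two before it; 6, 1, 7, 8 → 15.
Putting it together: 76 bulbs, 15 pots.

76 bulbs, 15 pots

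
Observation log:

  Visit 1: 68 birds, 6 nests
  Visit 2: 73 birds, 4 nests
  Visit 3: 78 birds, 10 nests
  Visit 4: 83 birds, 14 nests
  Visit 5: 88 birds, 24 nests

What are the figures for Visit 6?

Birds: +5 each step, so 68, 73, 78, 83, 88 → 93.
Nests: 6, 4, 10, 14, 24 → 38 (each term is the sum of the two before it).
Putting it together: 93 birds, 38 nests.

93 birds, 38 nests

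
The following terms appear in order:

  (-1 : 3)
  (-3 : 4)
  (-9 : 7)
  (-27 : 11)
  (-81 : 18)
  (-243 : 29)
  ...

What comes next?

For the first value, ×3 each step: -1, -3, -9, -27, -81, -243 → -729.
Second value goes 3, 4, 7, 11, 18, 29 → 47 (each term is the sum of the two before it).
Putting it together: (-729 : 47).

(-729 : 47)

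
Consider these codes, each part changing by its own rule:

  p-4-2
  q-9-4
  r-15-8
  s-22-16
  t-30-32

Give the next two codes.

Letter: letters move forward 1 place in the alphabet, so p, q, r, s, t → u → v.
Second component goes 4, 9, 15, 22, 30 → 39 → 49 (differences are 5, 6, 7, … (increasing by 1 each time)).
Third component: ×2 each step; 2, 4, 8, 16, 32 → 64 → 128.
So the next two codes are u-39-64 and v-49-128.

u-39-64, v-49-128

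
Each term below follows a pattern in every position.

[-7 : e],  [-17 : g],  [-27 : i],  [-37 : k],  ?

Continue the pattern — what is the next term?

[-47 : m]

First coordinate — −10 each step: -7, -17, -27, -37 → -47.
Letter: e, g, i, k → m (letters move forward 2 places in the alphabet).
Putting it together: [-47 : m].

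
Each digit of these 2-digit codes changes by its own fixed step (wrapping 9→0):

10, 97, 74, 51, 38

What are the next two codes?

First digit: −2 each step, mod 10; 1, 9, 7, 5, 3 → 1 → 9.
For the second digit, −3 each step, mod 10: 0, 7, 4, 1, 8 → 5 → 2.
Putting the parts together: 15 and then 92.

15, 92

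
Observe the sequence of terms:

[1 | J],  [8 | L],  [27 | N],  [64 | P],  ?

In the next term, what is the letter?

Letter: letters move forward 2 places in the alphabet, so J, L, N, P → R.

R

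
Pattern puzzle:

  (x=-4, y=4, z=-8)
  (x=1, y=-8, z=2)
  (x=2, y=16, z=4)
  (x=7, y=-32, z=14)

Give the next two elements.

(x=8, y=64, z=16), (x=13, y=-128, z=26)

X goes -4, 1, 2, 7 → 8 → 13 (alternating steps +5, +1, +5, +1, …).
Y — ×(-2) each step: 4, -8, 16, -32 → 64 → -128.
Z — always 2 × the x: -8, 2, 4, 14 → 16 → 26.
Putting the parts together: (x=8, y=64, z=16) and then (x=13, y=-128, z=26).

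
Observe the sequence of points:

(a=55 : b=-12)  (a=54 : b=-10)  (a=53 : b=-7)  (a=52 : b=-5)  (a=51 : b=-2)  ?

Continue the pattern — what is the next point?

(a=50 : b=0)

For the a, −1 each step: 55, 54, 53, 52, 51 → 50.
B goes -12, -10, -7, -5, -2 → 0 (alternating steps +2, +3, +2, +3, …).
Putting it together: (a=50 : b=0).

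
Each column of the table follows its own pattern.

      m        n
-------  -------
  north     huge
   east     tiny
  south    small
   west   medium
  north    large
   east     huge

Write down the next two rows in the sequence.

south  tiny; west  small

Column m goes north, east, south, west, north, east → south → west (repeats north → east → south → west).
Column n — repeats huge → tiny → small → medium → large: huge, tiny, small, medium, large, huge → tiny → small.
So the next two rows are south  tiny and west  small.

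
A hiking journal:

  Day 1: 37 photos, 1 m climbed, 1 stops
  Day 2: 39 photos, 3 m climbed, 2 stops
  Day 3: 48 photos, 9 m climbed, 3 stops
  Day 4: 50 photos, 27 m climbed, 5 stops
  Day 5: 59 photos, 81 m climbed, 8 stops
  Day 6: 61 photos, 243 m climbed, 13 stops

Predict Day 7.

70 photos, 729 m climbed, 21 stops

For the photos, alternating steps +2, +9, +2, +9, …: 37, 39, 48, 50, 59, 61 → 70.
M climbed — ×3 each step: 1, 3, 9, 27, 81, 243 → 729.
Stops: 1, 2, 3, 5, 8, 13 → 21 (each term is the sum of the two before it).
So the next record is 70 photos, 729 m climbed, 21 stops.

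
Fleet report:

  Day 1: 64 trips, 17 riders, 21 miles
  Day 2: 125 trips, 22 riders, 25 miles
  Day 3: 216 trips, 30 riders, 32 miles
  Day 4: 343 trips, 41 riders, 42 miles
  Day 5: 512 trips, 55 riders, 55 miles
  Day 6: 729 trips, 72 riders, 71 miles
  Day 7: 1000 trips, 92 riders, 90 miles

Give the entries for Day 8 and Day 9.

1331 trips, 115 riders, 112 miles; 1728 trips, 141 riders, 137 miles

Trips: 64, 125, 216, 343, 512, 729, 1000 → 1331 → 1728 (perfect cubes: 4³, 5³, 6³, …).
For the riders, differences are 5, 8, 11, … (increasing by 3 each time): 17, 22, 30, 41, 55, 72, 92 → 115 → 141.
Miles: differences are 4, 7, 10, … (increasing by 3 each time), so 21, 25, 32, 42, 55, 71, 90 → 112 → 137.
Putting the parts together: 1331 trips, 115 riders, 112 miles and then 1728 trips, 141 riders, 137 miles.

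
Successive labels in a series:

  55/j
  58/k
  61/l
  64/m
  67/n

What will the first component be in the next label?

70

First component: 55, 58, 61, 64, 67 → 70 (+3 each step).
Letter: letters move forward 1 place in the alphabet, so j, k, l, m, n → o.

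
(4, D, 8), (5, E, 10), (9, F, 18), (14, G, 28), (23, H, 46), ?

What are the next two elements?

First component goes 4, 5, 9, 14, 23 → 37 → 60 (each term is the sum of the two before it).
For the letter, letters move forward 1 place in the alphabet: D, E, F, G, H → I → J.
Third component: always 2 × the first component, so 8, 10, 18, 28, 46 → 74 → 120.
Putting the parts together: (37, I, 74) and then (60, J, 120).

(37, I, 74), (60, J, 120)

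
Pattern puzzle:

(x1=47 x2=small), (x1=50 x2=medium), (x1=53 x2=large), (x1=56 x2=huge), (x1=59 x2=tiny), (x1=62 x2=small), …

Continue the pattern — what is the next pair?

X1: +3 each step, so 47, 50, 53, 56, 59, 62 → 65.
X2 goes small, medium, large, huge, tiny, small → medium (repeats small → medium → large → huge → tiny).
So the next pair is (x1=65 x2=medium).

(x1=65 x2=medium)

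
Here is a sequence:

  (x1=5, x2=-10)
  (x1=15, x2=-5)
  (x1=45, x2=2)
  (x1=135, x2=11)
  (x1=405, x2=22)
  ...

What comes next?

(x1=1215, x2=35)

X1: ×3 each step, so 5, 15, 45, 135, 405 → 1215.
X2: differences are 5, 7, 9, … (increasing by 2 each time), so -10, -5, 2, 11, 22 → 35.
Combining the parts gives (x1=1215, x2=35).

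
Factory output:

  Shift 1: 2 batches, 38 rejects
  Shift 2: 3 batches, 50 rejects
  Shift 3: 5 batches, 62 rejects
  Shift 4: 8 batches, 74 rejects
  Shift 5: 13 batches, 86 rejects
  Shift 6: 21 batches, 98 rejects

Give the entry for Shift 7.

34 batches, 110 rejects

For the batches, each term is the sum of the two before it: 2, 3, 5, 8, 13, 21 → 34.
For the rejects, +12 each step: 38, 50, 62, 74, 86, 98 → 110.
So the next line is 34 batches, 110 rejects.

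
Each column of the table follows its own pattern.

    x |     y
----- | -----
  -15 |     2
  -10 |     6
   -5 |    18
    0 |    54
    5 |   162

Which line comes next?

For the column x, +5 each step: -15, -10, -5, 0, 5 → 10.
Column y goes 2, 6, 18, 54, 162 → 486 (×3 each step).
Combining the parts gives 10  486.

10  486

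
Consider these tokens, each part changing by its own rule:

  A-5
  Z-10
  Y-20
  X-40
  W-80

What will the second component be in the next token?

160

Second component: ×2 each step, so 5, 10, 20, 40, 80 → 160.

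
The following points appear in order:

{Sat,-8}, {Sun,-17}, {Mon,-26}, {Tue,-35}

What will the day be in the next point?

Wed

Day goes Sat, Sun, Mon, Tue → Wed (runs through the weekdays Mon→Sun).
For the second value, −9 each step: -8, -17, -26, -35 → -44.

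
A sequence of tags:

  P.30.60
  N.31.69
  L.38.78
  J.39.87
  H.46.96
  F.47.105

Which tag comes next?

Letter goes P, N, L, J, H, F → D (letters move back 2 places in the alphabet).
Second component: alternating steps +1, +7, +1, +7, …; 30, 31, 38, 39, 46, 47 → 54.
Third component — +9 each step: 60, 69, 78, 87, 96, 105 → 114.
Putting it together: D.54.114.

D.54.114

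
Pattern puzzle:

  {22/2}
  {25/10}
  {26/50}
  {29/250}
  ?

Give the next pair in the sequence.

{30/1250}

First component goes 22, 25, 26, 29 → 30 (alternating steps +3, +1, +3, +1, …).
Second component: ×5 each step; 2, 10, 50, 250 → 1250.
Putting it together: {30/1250}.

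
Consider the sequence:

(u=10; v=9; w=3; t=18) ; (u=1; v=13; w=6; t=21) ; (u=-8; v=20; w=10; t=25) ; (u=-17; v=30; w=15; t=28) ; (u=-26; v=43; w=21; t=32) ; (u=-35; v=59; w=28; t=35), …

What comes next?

(u=-44; v=78; w=36; t=39)

U: −9 each step; 10, 1, -8, -17, -26, -35 → -44.
For the v, differences are 4, 7, 10, … (increasing by 3 each time): 9, 13, 20, 30, 43, 59 → 78.
W — differences are 3, 4, 5, … (increasing by 1 each time): 3, 6, 10, 15, 21, 28 → 36.
T: 18, 21, 25, 28, 32, 35 → 39 (alternating steps +3, +4, +3, +4, …).
So the next element is (u=-44; v=78; w=36; t=39).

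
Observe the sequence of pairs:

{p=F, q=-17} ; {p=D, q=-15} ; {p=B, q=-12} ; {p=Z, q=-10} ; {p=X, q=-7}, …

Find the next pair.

P: F, D, B, Z, X → V (letters move back 2 places in the alphabet, wrapping A→Z).
For the q, alternating steps +2, +3, +2, +3, …: -17, -15, -12, -10, -7 → -5.
Putting it together: {p=V, q=-5}.

{p=V, q=-5}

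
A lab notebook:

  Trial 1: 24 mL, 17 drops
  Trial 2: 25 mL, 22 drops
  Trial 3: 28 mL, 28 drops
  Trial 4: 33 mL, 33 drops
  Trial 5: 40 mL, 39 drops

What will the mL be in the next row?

ML goes 24, 25, 28, 33, 40 → 49 (differences are 1, 3, 5, … (increasing by 2 each time)).
Drops: alternating steps +5, +6, +5, +6, …; 17, 22, 28, 33, 39 → 44.

49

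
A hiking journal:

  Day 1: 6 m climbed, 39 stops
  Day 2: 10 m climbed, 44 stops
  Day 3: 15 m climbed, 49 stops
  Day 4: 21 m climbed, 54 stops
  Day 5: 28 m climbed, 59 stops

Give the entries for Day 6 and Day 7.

36 m climbed, 64 stops; 45 m climbed, 69 stops

For the m climbed, differences are 4, 5, 6, … (increasing by 1 each time): 6, 10, 15, 21, 28 → 36 → 45.
Stops: +5 each step, so 39, 44, 49, 54, 59 → 64 → 69.
So the next two lines are 36 m climbed, 64 stops and 45 m climbed, 69 stops.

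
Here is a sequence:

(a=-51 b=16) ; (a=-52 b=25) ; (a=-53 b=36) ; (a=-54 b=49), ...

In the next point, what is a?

A — −1 each step: -51, -52, -53, -54 → -55.

-55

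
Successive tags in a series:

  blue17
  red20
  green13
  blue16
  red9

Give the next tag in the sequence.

Colour — repeats blue → red → green: blue, red, green, blue, red → green.
Second component — alternating steps +3, −7, +3, −7, …: 17, 20, 13, 16, 9 → 12.
Combining the parts gives green12.

green12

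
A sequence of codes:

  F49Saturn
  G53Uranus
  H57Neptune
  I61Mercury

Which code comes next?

Letter — letters move forward 1 place in the alphabet: F, G, H, I → J.
Second component goes 49, 53, 57, 61 → 65 (+4 each step).
Planet: Saturn, Uranus, Neptune, Mercury → Venus (runs through the planets Mercury→Neptune).
Putting it together: J65Venus.

J65Venus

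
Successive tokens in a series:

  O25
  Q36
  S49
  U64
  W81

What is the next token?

Letter — letters move forward 2 places in the alphabet: O, Q, S, U, W → Y.
Second component goes 25, 36, 49, 64, 81 → 100 (perfect squares: 5², 6², 7², …).
Combining the parts gives Y100.

Y100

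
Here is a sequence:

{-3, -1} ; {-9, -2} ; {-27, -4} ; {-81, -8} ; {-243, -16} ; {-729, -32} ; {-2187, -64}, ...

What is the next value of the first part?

-6561

For the first part, ×3 each step: -3, -9, -27, -81, -243, -729, -2187 → -6561.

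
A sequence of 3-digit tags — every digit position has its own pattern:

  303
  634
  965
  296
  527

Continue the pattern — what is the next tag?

858

First digit goes 3, 6, 9, 2, 5 → 8 (+3 each step, mod 10).
Second digit goes 0, 3, 6, 9, 2 → 5 (+3 each step, mod 10).
Third digit: +1 each step, mod 10; 3, 4, 5, 6, 7 → 8.
So the next tag is 858.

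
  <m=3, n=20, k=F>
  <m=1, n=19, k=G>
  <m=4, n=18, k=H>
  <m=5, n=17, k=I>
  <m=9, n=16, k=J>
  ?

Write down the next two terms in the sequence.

<m=14, n=15, k=K>, <m=23, n=14, k=L>

M: 3, 1, 4, 5, 9 → 14 → 23 (each term is the sum of the two before it).
N: −1 each step, so 20, 19, 18, 17, 16 → 15 → 14.
K: letters move forward 1 place in the alphabet, so F, G, H, I, J → K → L.
So the next two terms are <m=14, n=15, k=K> and <m=23, n=14, k=L>.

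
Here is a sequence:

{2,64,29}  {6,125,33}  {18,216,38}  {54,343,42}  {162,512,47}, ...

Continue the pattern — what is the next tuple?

{486,729,51}

First entry: ×3 each step, so 2, 6, 18, 54, 162 → 486.
For the second entry, perfect cubes: 4³, 5³, 6³, …: 64, 125, 216, 343, 512 → 729.
Third entry — alternating steps +4, +5, +4, +5, …: 29, 33, 38, 42, 47 → 51.
Combining the parts gives {486,729,51}.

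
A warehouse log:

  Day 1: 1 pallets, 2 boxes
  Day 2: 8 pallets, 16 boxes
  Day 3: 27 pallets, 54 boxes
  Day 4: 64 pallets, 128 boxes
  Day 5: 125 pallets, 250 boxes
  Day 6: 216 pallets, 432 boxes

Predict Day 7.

343 pallets, 686 boxes

Pallets goes 1, 8, 27, 64, 125, 216 → 343 (perfect cubes: 1³, 2³, 3³, …).
Boxes — always 2 × the pallets: 2, 16, 54, 128, 250, 432 → 686.
So the next line is 343 pallets, 686 boxes.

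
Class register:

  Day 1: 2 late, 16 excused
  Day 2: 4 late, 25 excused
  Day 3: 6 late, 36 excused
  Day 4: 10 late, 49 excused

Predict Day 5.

Late — each term is the sum of the two before it: 2, 4, 6, 10 → 16.
Excused: 16, 25, 36, 49 → 64 (perfect squares: 4², 5², 6², …).
Combining the parts gives 16 late, 64 excused.

16 late, 64 excused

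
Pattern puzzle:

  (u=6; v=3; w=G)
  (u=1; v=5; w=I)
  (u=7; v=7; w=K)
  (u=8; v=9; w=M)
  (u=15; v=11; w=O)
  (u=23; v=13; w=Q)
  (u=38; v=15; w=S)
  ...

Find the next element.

U — each term is the sum of the two before it: 6, 1, 7, 8, 15, 23, 38 → 61.
V goes 3, 5, 7, 9, 11, 13, 15 → 17 (+2 each step).
For the w, letters move forward 2 places in the alphabet: G, I, K, M, O, Q, S → U.
Combining the parts gives (u=61; v=17; w=U).

(u=61; v=17; w=U)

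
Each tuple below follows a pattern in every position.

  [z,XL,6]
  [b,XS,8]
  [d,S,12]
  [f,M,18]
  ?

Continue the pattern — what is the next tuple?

[h,L,26]

Letter goes z, b, d, f → h (letters move forward 2 places in the alphabet, wrapping Z→A).
Size goes XL, XS, S, M → L (runs through clothing sizes XS→XL).
For the third value, differences are 2, 4, 6, … (increasing by 2 each time): 6, 8, 12, 18 → 26.
Combining the parts gives [h,L,26].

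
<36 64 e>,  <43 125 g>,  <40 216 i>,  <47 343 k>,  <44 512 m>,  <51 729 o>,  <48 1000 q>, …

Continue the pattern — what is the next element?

First entry goes 36, 43, 40, 47, 44, 51, 48 → 55 (alternating steps +7, −3, +7, −3, …).
Second entry: perfect cubes: 4³, 5³, 6³, …, so 64, 125, 216, 343, 512, 729, 1000 → 1331.
Letter: letters move forward 2 places in the alphabet, so e, g, i, k, m, o, q → s.
Putting it together: <55 1331 s>.

<55 1331 s>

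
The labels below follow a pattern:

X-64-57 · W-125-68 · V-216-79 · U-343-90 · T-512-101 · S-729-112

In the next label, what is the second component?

1000

For the second component, perfect cubes: 4³, 5³, 6³, …: 64, 125, 216, 343, 512, 729 → 1000.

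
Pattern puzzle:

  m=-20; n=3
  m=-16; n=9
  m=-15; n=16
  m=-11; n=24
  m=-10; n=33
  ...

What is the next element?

M goes -20, -16, -15, -11, -10 → -6 (alternating steps +4, +1, +4, +1, …).
N — differences are 6, 7, 8, … (increasing by 1 each time): 3, 9, 16, 24, 33 → 43.
Combining the parts gives m=-6; n=43.

m=-6; n=43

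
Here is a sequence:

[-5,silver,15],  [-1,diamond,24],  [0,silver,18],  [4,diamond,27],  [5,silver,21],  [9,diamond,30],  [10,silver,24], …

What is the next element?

First part — alternating steps +4, +1, +4, +1, …: -5, -1, 0, 4, 5, 9, 10 → 14.
For the rank, alternates silver ↔ diamond: silver, diamond, silver, diamond, silver, diamond, silver → diamond.
Third part goes 15, 24, 18, 27, 21, 30, 24 → 33 (alternating steps +9, −6, +9, −6, …).
Putting it together: [14,diamond,33].

[14,diamond,33]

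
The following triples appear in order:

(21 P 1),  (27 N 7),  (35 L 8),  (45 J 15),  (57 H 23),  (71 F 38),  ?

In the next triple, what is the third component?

61

Third component: 1, 7, 8, 15, 23, 38 → 61 (each term is the sum of the two before it).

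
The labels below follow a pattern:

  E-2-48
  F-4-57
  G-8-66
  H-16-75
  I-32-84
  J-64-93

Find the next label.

Letter — letters move forward 1 place in the alphabet: E, F, G, H, I, J → K.
Second component: 2, 4, 8, 16, 32, 64 → 128 (×2 each step).
Third component: 48, 57, 66, 75, 84, 93 → 102 (+9 each step).
Putting it together: K-128-102.

K-128-102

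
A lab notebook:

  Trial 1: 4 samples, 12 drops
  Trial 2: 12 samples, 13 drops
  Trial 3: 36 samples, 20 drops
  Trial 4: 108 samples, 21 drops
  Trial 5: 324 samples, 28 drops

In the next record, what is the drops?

29

For the samples, ×3 each step: 4, 12, 36, 108, 324 → 972.
Drops — alternating steps +1, +7, +1, +7, …: 12, 13, 20, 21, 28 → 29.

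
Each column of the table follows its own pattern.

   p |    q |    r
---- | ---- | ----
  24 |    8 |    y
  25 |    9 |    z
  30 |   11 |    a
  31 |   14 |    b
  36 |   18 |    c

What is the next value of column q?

23

Column q: differences are 1, 2, 3, … (increasing by 1 each time); 8, 9, 11, 14, 18 → 23.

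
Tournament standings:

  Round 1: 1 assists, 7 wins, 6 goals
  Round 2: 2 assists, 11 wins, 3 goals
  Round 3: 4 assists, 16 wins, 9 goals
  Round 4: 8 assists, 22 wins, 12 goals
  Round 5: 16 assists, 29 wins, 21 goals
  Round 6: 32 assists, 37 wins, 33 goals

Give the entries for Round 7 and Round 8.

64 assists, 46 wins, 54 goals; 128 assists, 56 wins, 87 goals

Assists: 1, 2, 4, 8, 16, 32 → 64 → 128 (×2 each step).
For the wins, differences are 4, 5, 6, … (increasing by 1 each time): 7, 11, 16, 22, 29, 37 → 46 → 56.
Goals: each term is the sum of the two before it; 6, 3, 9, 12, 21, 33 → 54 → 87.
Putting the parts together: 64 assists, 46 wins, 54 goals and then 128 assists, 56 wins, 87 goals.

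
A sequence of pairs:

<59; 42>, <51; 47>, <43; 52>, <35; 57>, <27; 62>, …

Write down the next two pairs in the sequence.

First coordinate — −8 each step: 59, 51, 43, 35, 27 → 19 → 11.
Second coordinate: +5 each step, so 42, 47, 52, 57, 62 → 67 → 72.
So the next two pairs are <19; 67> and <11; 72>.

<19; 67>, <11; 72>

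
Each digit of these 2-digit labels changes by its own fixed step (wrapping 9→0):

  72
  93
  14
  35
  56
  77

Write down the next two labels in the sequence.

98, 19

First digit: +2 each step, mod 10; 7, 9, 1, 3, 5, 7 → 9 → 1.
Second digit — +1 each step, mod 10: 2, 3, 4, 5, 6, 7 → 8 → 9.
Putting the parts together: 98 and then 19.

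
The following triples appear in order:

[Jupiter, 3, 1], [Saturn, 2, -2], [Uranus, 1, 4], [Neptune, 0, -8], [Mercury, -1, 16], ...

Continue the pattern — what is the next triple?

[Venus, -2, -32]

For the planet, runs through the planets Mercury→Neptune: Jupiter, Saturn, Uranus, Neptune, Mercury → Venus.
Second slot goes 3, 2, 1, 0, -1 → -2 (−1 each step).
Third slot: ×(-2) each step, so 1, -2, 4, -8, 16 → -32.
Combining the parts gives [Venus, -2, -32].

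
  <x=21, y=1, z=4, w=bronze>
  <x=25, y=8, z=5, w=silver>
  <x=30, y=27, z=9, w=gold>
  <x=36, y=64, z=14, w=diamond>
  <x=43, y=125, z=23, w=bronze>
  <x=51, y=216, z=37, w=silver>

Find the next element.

<x=60, y=343, z=60, w=gold>

X goes 21, 25, 30, 36, 43, 51 → 60 (differences are 4, 5, 6, … (increasing by 1 each time)).
For the y, perfect cubes: 1³, 2³, 3³, …: 1, 8, 27, 64, 125, 216 → 343.
Z — each term is the sum of the two before it: 4, 5, 9, 14, 23, 37 → 60.
W — repeats bronze → silver → gold → diamond: bronze, silver, gold, diamond, bronze, silver → gold.
So the next element is <x=60, y=343, z=60, w=gold>.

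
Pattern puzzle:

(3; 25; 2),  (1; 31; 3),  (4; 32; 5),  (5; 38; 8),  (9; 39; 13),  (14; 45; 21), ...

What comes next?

First coordinate: 3, 1, 4, 5, 9, 14 → 23 (each term is the sum of the two before it).
Second coordinate — alternating steps +6, +1, +6, +1, …: 25, 31, 32, 38, 39, 45 → 46.
Third coordinate: 2, 3, 5, 8, 13, 21 → 34 (each term is the sum of the two before it).
Combining the parts gives (23; 46; 34).

(23; 46; 34)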